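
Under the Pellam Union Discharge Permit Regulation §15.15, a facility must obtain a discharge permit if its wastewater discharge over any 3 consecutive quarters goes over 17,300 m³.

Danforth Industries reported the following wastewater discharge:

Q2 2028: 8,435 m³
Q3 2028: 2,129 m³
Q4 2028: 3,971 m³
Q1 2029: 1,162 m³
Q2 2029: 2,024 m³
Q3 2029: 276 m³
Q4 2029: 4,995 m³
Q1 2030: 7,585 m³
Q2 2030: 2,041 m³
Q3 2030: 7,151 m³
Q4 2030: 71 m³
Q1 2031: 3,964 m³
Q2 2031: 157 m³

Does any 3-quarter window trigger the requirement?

Q2 2028–Q4 2028: 8,435 m³ + 2,129 m³ + 3,971 m³ = 14,535 m³ (under)
Q3 2028–Q1 2029: 2,129 m³ + 3,971 m³ + 1,162 m³ = 7,262 m³ (under)
Q4 2028–Q2 2029: 3,971 m³ + 1,162 m³ + 2,024 m³ = 7,157 m³ (under)
Q1 2029–Q3 2029: 1,162 m³ + 2,024 m³ + 276 m³ = 3,462 m³ (under)
Q2 2029–Q4 2029: 2,024 m³ + 276 m³ + 4,995 m³ = 7,295 m³ (under)
Q3 2029–Q1 2030: 276 m³ + 4,995 m³ + 7,585 m³ = 12,856 m³ (under)
Q4 2029–Q2 2030: 4,995 m³ + 7,585 m³ + 2,041 m³ = 14,621 m³ (under)
Q1 2030–Q3 2030: 7,585 m³ + 2,041 m³ + 7,151 m³ = 16,777 m³ (under)
Q2 2030–Q4 2030: 2,041 m³ + 7,151 m³ + 71 m³ = 9,263 m³ (under)
Q3 2030–Q1 2031: 7,151 m³ + 71 m³ + 3,964 m³ = 11,186 m³ (under)
Q4 2030–Q2 2031: 71 m³ + 3,964 m³ + 157 m³ = 4,192 m³ (under)
No window exceeds 17,300 m³.

No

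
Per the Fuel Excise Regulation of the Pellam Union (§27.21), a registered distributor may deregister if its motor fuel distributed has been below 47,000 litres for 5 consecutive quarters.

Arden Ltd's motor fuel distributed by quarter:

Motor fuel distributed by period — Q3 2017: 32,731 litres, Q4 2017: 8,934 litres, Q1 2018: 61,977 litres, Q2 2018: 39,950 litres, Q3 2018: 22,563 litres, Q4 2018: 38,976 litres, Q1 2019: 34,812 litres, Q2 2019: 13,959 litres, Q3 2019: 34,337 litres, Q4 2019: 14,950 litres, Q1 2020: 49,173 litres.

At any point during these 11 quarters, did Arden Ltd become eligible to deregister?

Quarters below 47,000 litres: Q3 2017, Q4 2017, Q2 2018, Q3 2018, Q4 2018, Q1 2019, Q2 2019, Q3 2019, Q4 2019.
Longest run of consecutive quarters below the threshold: 7.
7 ≥ 5, so Arden Ltd became eligible.

Yes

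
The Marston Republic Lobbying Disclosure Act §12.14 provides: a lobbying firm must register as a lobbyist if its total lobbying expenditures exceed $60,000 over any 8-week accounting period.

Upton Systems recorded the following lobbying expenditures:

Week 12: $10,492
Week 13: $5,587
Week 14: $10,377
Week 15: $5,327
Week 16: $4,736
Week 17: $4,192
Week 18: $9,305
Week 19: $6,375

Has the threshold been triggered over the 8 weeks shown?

Total lobbying expenditures: $10,492 + $5,587 + $10,377 + $5,327 + $4,736 + $4,192 + $9,305 + $6,375 = $56,391.
$56,391 ≤ $60,000, so the threshold is not exceeded.

No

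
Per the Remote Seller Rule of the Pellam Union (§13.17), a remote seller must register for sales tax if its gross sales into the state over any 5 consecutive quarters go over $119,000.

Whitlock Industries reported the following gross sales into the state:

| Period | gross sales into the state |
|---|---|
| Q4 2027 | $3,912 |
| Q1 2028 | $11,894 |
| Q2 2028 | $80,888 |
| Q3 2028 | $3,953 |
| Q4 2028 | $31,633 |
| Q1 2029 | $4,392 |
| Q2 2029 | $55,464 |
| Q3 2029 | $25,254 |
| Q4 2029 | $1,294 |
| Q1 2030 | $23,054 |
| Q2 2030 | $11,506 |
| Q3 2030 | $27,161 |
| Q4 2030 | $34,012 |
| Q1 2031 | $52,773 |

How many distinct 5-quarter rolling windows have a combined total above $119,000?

5

Q4 2027–Q4 2028: $3,912 + $11,894 + $80,888 + $3,953 + $31,633 = $132,280 (over)
Q1 2028–Q1 2029: $11,894 + $80,888 + $3,953 + $31,633 + $4,392 = $132,760 (over)
Q2 2028–Q2 2029: $80,888 + $3,953 + $31,633 + $4,392 + $55,464 = $176,330 (over)
Q3 2028–Q3 2029: $3,953 + $31,633 + $4,392 + $55,464 + $25,254 = $120,696 (over)
Q4 2028–Q4 2029: $31,633 + $4,392 + $55,464 + $25,254 + $1,294 = $118,037 (under)
Q1 2029–Q1 2030: $4,392 + $55,464 + $25,254 + $1,294 + $23,054 = $109,458 (under)
Q2 2029–Q2 2030: $55,464 + $25,254 + $1,294 + $23,054 + $11,506 = $116,572 (under)
Q3 2029–Q3 2030: $25,254 + $1,294 + $23,054 + $11,506 + $27,161 = $88,269 (under)
Q4 2029–Q4 2030: $1,294 + $23,054 + $11,506 + $27,161 + $34,012 = $97,027 (under)
Q1 2030–Q1 2031: $23,054 + $11,506 + $27,161 + $34,012 + $52,773 = $148,506 (over)
5 windows exceed the threshold.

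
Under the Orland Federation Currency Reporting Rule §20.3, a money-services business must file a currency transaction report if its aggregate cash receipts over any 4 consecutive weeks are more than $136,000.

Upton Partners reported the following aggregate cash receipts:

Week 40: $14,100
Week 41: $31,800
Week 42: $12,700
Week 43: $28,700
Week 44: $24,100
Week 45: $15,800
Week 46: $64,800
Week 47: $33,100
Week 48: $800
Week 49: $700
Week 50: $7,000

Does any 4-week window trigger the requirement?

Week 40–Week 43: $14,100 + $31,800 + $12,700 + $28,700 = $87,300 (under)
Week 41–Week 44: $31,800 + $12,700 + $28,700 + $24,100 = $97,300 (under)
Week 42–Week 45: $12,700 + $28,700 + $24,100 + $15,800 = $81,300 (under)
Week 43–Week 46: $28,700 + $24,100 + $15,800 + $64,800 = $133,400 (under)
Week 44–Week 47: $24,100 + $15,800 + $64,800 + $33,100 = $137,800 (over)
Week 45–Week 48: $15,800 + $64,800 + $33,100 + $800 = $114,500 (under)
Week 46–Week 49: $64,800 + $33,100 + $800 + $700 = $99,400 (under)
Week 47–Week 50: $33,100 + $800 + $700 + $7,000 = $41,600 (under)
At least one window exceeds $136,000.

Yes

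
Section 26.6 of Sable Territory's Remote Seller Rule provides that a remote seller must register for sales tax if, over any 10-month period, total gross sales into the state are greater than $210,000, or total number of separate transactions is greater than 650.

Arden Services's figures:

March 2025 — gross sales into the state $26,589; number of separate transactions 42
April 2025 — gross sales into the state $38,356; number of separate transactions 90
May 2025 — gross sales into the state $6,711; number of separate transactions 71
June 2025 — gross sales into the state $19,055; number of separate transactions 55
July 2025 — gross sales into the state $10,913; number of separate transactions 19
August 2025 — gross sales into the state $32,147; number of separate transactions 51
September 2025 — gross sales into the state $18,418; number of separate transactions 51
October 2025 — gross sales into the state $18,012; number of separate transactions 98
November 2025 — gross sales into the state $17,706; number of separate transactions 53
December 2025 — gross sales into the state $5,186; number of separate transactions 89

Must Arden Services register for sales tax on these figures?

No

Total gross sales into the state: $26,589 + $38,356 + $6,711 + $19,055 + $10,913 + $32,147 + $18,418 + $18,012 + $17,706 + $5,186 = $193,093 (≤ $210,000).
Total number of separate transactions: 42 + 90 + 71 + 55 + 19 + 51 + 51 + 98 + 53 + 89 = 619 (≤ 650).
The test is 'or': neither threshold is exceeded.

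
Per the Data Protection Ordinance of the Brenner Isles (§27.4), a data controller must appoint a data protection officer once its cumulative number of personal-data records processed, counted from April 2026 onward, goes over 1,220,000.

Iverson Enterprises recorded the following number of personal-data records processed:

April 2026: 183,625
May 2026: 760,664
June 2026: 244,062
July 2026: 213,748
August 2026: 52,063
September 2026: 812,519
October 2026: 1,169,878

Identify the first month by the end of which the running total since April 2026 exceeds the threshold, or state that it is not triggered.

Through April 2026: 183,625
Through May 2026: 944,289
Through June 2026: 1,188,351
Through July 2026: 1,402,099 ← exceeds threshold

July 2026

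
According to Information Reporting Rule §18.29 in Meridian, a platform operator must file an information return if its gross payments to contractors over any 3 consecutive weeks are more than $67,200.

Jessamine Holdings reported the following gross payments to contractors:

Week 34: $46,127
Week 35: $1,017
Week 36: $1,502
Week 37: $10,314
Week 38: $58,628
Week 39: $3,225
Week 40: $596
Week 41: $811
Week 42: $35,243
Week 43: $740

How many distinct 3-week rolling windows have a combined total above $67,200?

Week 34–Week 36: $46,127 + $1,017 + $1,502 = $48,646 (under)
Week 35–Week 37: $1,017 + $1,502 + $10,314 = $12,833 (under)
Week 36–Week 38: $1,502 + $10,314 + $58,628 = $70,444 (over)
Week 37–Week 39: $10,314 + $58,628 + $3,225 = $72,167 (over)
Week 38–Week 40: $58,628 + $3,225 + $596 = $62,449 (under)
Week 39–Week 41: $3,225 + $596 + $811 = $4,632 (under)
Week 40–Week 42: $596 + $811 + $35,243 = $36,650 (under)
Week 41–Week 43: $811 + $35,243 + $740 = $36,794 (under)
2 windows exceed the threshold.

2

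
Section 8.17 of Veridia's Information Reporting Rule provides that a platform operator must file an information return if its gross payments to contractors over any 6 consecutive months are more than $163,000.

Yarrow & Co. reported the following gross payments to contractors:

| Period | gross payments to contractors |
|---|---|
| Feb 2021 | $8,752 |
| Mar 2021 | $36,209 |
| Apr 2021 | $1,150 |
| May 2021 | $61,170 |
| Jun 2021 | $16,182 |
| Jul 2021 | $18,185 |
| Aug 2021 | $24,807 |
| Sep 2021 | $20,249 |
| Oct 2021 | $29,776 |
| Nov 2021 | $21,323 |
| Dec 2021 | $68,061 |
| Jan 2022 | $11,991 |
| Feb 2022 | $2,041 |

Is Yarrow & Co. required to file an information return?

Yes

Feb 2021–Jul 2021: $8,752 + $36,209 + $1,150 + $61,170 + $16,182 + $18,185 = $141,648 (under)
Mar 2021–Aug 2021: $36,209 + $1,150 + $61,170 + $16,182 + $18,185 + $24,807 = $157,703 (under)
Apr 2021–Sep 2021: $1,150 + $61,170 + $16,182 + $18,185 + $24,807 + $20,249 = $141,743 (under)
May 2021–Oct 2021: $61,170 + $16,182 + $18,185 + $24,807 + $20,249 + $29,776 = $170,369 (over)
Jun 2021–Nov 2021: $16,182 + $18,185 + $24,807 + $20,249 + $29,776 + $21,323 = $130,522 (under)
Jul 2021–Dec 2021: $18,185 + $24,807 + $20,249 + $29,776 + $21,323 + $68,061 = $182,401 (over)
Aug 2021–Jan 2022: $24,807 + $20,249 + $29,776 + $21,323 + $68,061 + $11,991 = $176,207 (over)
Sep 2021–Feb 2022: $20,249 + $29,776 + $21,323 + $68,061 + $11,991 + $2,041 = $153,441 (under)
At least one window exceeds $163,000.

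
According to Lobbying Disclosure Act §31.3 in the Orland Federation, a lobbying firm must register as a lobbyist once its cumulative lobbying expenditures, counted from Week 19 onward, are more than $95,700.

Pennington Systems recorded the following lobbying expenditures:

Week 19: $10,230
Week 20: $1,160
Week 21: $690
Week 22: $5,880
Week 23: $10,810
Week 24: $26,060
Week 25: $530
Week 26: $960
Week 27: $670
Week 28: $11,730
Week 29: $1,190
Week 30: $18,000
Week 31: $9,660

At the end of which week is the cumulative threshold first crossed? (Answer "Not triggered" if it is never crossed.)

Through Week 19: $10,230
Through Week 20: $11,390
Through Week 21: $12,080
Through Week 22: $17,960
Through Week 23: $28,770
Through Week 24: $54,830
Through Week 25: $55,360
Through Week 26: $56,320
Through Week 27: $56,990
Through Week 28: $68,720
Through Week 29: $69,910
Through Week 30: $87,910
Through Week 31: $97,570 ← exceeds threshold

Week 31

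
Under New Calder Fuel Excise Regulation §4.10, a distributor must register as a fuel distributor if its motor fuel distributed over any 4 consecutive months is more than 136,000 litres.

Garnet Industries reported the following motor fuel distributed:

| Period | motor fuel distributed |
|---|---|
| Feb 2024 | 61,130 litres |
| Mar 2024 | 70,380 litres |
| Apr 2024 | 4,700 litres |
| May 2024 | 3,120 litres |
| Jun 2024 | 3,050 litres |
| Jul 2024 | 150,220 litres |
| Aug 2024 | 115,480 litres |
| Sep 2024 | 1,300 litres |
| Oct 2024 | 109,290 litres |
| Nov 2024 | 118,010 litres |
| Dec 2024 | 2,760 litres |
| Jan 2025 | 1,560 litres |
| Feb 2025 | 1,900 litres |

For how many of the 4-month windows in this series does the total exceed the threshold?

Feb 2024–May 2024: 61,130 litres + 70,380 litres + 4,700 litres + 3,120 litres = 139,330 litres (over)
Mar 2024–Jun 2024: 70,380 litres + 4,700 litres + 3,120 litres + 3,050 litres = 81,250 litres (under)
Apr 2024–Jul 2024: 4,700 litres + 3,120 litres + 3,050 litres + 150,220 litres = 161,090 litres (over)
May 2024–Aug 2024: 3,120 litres + 3,050 litres + 150,220 litres + 115,480 litres = 271,870 litres (over)
Jun 2024–Sep 2024: 3,050 litres + 150,220 litres + 115,480 litres + 1,300 litres = 270,050 litres (over)
Jul 2024–Oct 2024: 150,220 litres + 115,480 litres + 1,300 litres + 109,290 litres = 376,290 litres (over)
Aug 2024–Nov 2024: 115,480 litres + 1,300 litres + 109,290 litres + 118,010 litres = 344,080 litres (over)
Sep 2024–Dec 2024: 1,300 litres + 109,290 litres + 118,010 litres + 2,760 litres = 231,360 litres (over)
Oct 2024–Jan 2025: 109,290 litres + 118,010 litres + 2,760 litres + 1,560 litres = 231,620 litres (over)
Nov 2024–Feb 2025: 118,010 litres + 2,760 litres + 1,560 litres + 1,900 litres = 124,230 litres (under)
8 windows exceed the threshold.

8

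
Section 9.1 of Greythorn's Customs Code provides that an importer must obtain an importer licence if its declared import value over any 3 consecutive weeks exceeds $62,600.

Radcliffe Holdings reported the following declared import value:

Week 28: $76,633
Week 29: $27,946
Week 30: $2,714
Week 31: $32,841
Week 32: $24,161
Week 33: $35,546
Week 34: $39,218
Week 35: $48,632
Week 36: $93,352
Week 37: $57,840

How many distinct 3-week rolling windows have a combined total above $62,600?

Week 28–Week 30: $76,633 + $27,946 + $2,714 = $107,293 (over)
Week 29–Week 31: $27,946 + $2,714 + $32,841 = $63,501 (over)
Week 30–Week 32: $2,714 + $32,841 + $24,161 = $59,716 (under)
Week 31–Week 33: $32,841 + $24,161 + $35,546 = $92,548 (over)
Week 32–Week 34: $24,161 + $35,546 + $39,218 = $98,925 (over)
Week 33–Week 35: $35,546 + $39,218 + $48,632 = $123,396 (over)
Week 34–Week 36: $39,218 + $48,632 + $93,352 = $181,202 (over)
Week 35–Week 37: $48,632 + $93,352 + $57,840 = $199,824 (over)
7 windows exceed the threshold.

7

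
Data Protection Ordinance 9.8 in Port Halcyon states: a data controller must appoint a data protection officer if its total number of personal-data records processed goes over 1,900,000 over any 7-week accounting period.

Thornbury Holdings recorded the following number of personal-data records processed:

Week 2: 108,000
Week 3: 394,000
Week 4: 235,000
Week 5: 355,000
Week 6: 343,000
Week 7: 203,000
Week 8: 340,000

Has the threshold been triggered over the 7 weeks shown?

Yes

Total number of personal-data records processed: 108,000 + 394,000 + 235,000 + 355,000 + 343,000 + 203,000 + 340,000 = 1,978,000.
1,978,000 > 1,900,000, so the threshold is exceeded.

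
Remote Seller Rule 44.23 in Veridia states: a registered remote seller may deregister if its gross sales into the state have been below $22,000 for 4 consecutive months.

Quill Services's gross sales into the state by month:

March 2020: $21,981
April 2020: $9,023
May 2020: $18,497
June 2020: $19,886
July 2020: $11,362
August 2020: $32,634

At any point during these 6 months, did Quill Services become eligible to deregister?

Yes

Months below $22,000: March 2020, April 2020, May 2020, June 2020, July 2020.
Longest run of consecutive months below the threshold: 5.
5 ≥ 4, so Quill Services became eligible.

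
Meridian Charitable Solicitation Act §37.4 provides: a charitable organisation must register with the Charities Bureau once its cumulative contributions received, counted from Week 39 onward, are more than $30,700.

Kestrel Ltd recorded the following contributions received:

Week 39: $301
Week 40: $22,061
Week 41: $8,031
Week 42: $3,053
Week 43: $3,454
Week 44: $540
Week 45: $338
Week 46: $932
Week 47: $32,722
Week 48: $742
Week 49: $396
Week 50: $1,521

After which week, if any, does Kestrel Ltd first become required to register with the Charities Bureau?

Through Week 39: $301
Through Week 40: $22,362
Through Week 41: $30,393
Through Week 42: $33,446 ← exceeds threshold

Week 42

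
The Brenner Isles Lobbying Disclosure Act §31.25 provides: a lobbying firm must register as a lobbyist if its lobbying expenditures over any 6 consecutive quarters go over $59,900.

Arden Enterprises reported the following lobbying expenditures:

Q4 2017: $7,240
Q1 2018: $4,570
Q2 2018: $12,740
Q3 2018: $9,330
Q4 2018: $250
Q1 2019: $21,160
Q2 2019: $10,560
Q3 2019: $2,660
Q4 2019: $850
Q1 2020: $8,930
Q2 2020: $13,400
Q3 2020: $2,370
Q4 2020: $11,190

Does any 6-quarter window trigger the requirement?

Q4 2017–Q1 2019: $7,240 + $4,570 + $12,740 + $9,330 + $250 + $21,160 = $55,290 (under)
Q1 2018–Q2 2019: $4,570 + $12,740 + $9,330 + $250 + $21,160 + $10,560 = $58,610 (under)
Q2 2018–Q3 2019: $12,740 + $9,330 + $250 + $21,160 + $10,560 + $2,660 = $56,700 (under)
Q3 2018–Q4 2019: $9,330 + $250 + $21,160 + $10,560 + $2,660 + $850 = $44,810 (under)
Q4 2018–Q1 2020: $250 + $21,160 + $10,560 + $2,660 + $850 + $8,930 = $44,410 (under)
Q1 2019–Q2 2020: $21,160 + $10,560 + $2,660 + $850 + $8,930 + $13,400 = $57,560 (under)
Q2 2019–Q3 2020: $10,560 + $2,660 + $850 + $8,930 + $13,400 + $2,370 = $38,770 (under)
Q3 2019–Q4 2020: $2,660 + $850 + $8,930 + $13,400 + $2,370 + $11,190 = $39,400 (under)
No window exceeds $59,900.

No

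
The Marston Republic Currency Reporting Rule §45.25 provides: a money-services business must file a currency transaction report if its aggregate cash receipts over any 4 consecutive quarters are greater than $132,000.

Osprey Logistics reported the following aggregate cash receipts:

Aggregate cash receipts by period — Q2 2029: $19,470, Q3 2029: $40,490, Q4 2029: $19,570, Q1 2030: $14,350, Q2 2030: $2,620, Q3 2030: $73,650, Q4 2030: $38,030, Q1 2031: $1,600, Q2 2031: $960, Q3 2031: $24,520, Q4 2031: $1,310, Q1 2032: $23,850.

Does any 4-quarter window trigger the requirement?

No

Q2 2029–Q1 2030: $19,470 + $40,490 + $19,570 + $14,350 = $93,880 (under)
Q3 2029–Q2 2030: $40,490 + $19,570 + $14,350 + $2,620 = $77,030 (under)
Q4 2029–Q3 2030: $19,570 + $14,350 + $2,620 + $73,650 = $110,190 (under)
Q1 2030–Q4 2030: $14,350 + $2,620 + $73,650 + $38,030 = $128,650 (under)
Q2 2030–Q1 2031: $2,620 + $73,650 + $38,030 + $1,600 = $115,900 (under)
Q3 2030–Q2 2031: $73,650 + $38,030 + $1,600 + $960 = $114,240 (under)
Q4 2030–Q3 2031: $38,030 + $1,600 + $960 + $24,520 = $65,110 (under)
Q1 2031–Q4 2031: $1,600 + $960 + $24,520 + $1,310 = $28,390 (under)
Q2 2031–Q1 2032: $960 + $24,520 + $1,310 + $23,850 = $50,640 (under)
No window exceeds $132,000.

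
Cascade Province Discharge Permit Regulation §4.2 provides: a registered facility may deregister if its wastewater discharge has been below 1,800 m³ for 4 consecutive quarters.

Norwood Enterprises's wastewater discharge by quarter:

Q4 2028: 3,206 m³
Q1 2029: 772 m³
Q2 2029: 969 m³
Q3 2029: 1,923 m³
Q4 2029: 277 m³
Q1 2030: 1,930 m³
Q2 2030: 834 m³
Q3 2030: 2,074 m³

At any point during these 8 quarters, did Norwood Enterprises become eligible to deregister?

Quarters below 1,800 m³: Q1 2029, Q2 2029, Q4 2029, Q2 2030.
Longest run of consecutive quarters below the threshold: 2.
2 < 4, so Norwood Enterprises never became eligible.

No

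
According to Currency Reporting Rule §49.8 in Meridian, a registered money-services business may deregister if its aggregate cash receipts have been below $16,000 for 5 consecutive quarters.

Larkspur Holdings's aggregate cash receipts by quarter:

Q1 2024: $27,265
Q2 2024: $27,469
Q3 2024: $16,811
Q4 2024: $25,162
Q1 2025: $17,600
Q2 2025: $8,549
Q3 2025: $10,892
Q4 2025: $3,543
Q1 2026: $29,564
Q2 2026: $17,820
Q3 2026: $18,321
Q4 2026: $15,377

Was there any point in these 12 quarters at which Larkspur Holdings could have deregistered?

Quarters below $16,000: Q2 2025, Q3 2025, Q4 2025, Q4 2026.
Longest run of consecutive quarters below the threshold: 3.
3 < 5, so Larkspur Holdings never became eligible.

No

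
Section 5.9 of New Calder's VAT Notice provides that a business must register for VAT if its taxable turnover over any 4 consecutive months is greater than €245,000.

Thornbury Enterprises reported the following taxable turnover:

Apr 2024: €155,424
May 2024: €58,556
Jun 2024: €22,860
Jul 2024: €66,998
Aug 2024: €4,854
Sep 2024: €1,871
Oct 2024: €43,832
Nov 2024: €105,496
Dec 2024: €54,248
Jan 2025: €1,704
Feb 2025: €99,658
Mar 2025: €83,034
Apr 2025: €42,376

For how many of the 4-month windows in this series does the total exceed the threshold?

2

Apr 2024–Jul 2024: €155,424 + €58,556 + €22,860 + €66,998 = €303,838 (over)
May 2024–Aug 2024: €58,556 + €22,860 + €66,998 + €4,854 = €153,268 (under)
Jun 2024–Sep 2024: €22,860 + €66,998 + €4,854 + €1,871 = €96,583 (under)
Jul 2024–Oct 2024: €66,998 + €4,854 + €1,871 + €43,832 = €117,555 (under)
Aug 2024–Nov 2024: €4,854 + €1,871 + €43,832 + €105,496 = €156,053 (under)
Sep 2024–Dec 2024: €1,871 + €43,832 + €105,496 + €54,248 = €205,447 (under)
Oct 2024–Jan 2025: €43,832 + €105,496 + €54,248 + €1,704 = €205,280 (under)
Nov 2024–Feb 2025: €105,496 + €54,248 + €1,704 + €99,658 = €261,106 (over)
Dec 2024–Mar 2025: €54,248 + €1,704 + €99,658 + €83,034 = €238,644 (under)
Jan 2025–Apr 2025: €1,704 + €99,658 + €83,034 + €42,376 = €226,772 (under)
2 windows exceed the threshold.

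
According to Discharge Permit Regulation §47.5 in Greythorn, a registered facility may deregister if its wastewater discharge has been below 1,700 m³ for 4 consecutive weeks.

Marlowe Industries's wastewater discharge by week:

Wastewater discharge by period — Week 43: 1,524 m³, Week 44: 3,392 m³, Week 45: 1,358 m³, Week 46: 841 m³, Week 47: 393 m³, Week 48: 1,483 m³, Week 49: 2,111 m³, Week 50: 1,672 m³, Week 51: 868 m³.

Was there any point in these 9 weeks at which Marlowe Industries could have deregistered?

Yes

Weeks below 1,700 m³: Week 43, Week 45, Week 46, Week 47, Week 48, Week 50, Week 51.
Longest run of consecutive weeks below the threshold: 4.
4 ≥ 4, so Marlowe Industries became eligible.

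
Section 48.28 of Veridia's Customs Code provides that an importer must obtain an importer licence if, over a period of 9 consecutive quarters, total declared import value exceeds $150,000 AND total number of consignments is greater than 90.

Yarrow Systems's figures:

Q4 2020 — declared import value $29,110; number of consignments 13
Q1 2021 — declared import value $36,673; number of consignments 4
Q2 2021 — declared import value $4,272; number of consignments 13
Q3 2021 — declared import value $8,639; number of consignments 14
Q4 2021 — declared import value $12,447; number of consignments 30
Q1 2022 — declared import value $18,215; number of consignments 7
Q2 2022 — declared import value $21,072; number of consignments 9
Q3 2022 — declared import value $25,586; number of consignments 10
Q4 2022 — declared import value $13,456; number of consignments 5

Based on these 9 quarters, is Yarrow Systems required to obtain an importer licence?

Total declared import value: $29,110 + $36,673 + $4,272 + $8,639 + $12,447 + $18,215 + $21,072 + $25,586 + $13,456 = $169,470 (> $150,000).
Total number of consignments: 13 + 4 + 13 + 14 + 30 + 7 + 9 + 10 + 5 = 105 (> 90).
The test is 'and': both thresholds are exceeded.

Yes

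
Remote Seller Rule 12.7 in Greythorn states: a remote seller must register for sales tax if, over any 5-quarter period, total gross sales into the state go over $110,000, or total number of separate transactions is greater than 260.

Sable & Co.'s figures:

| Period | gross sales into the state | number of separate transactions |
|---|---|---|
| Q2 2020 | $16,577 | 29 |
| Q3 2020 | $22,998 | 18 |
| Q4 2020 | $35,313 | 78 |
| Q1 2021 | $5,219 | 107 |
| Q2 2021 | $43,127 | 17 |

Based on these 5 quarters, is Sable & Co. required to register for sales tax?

Yes

Total gross sales into the state: $16,577 + $22,998 + $35,313 + $5,219 + $43,127 = $123,234 (> $110,000).
Total number of separate transactions: 29 + 18 + 78 + 107 + 17 = 249 (≤ 260).
The test is 'or': at least one threshold is exceeded.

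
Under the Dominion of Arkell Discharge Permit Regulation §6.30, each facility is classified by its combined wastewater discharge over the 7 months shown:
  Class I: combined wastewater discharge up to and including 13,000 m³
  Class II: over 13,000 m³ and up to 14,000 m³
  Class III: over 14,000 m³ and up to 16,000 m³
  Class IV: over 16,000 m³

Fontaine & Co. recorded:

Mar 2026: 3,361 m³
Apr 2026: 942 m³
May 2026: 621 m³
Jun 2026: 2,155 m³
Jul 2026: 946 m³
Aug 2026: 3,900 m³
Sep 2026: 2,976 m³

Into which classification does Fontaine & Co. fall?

Class III

Combined wastewater discharge: 3,361 m³ + 942 m³ + 621 m³ + 2,155 m³ + 946 m³ + 3,900 m³ + 2,976 m³ = 14,901 m³.
14,000 m³ < 14,901 m³ ≤ 16,000 m³, so Class III applies.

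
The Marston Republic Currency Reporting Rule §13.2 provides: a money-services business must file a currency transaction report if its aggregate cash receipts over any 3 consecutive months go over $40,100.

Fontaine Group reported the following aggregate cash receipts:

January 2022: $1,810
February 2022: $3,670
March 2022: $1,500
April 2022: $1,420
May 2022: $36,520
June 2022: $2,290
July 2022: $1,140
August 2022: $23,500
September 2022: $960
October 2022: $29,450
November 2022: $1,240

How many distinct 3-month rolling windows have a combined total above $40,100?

January 2022–March 2022: $1,810 + $3,670 + $1,500 = $6,980 (under)
February 2022–April 2022: $3,670 + $1,500 + $1,420 = $6,590 (under)
March 2022–May 2022: $1,500 + $1,420 + $36,520 = $39,440 (under)
April 2022–June 2022: $1,420 + $36,520 + $2,290 = $40,230 (over)
May 2022–July 2022: $36,520 + $2,290 + $1,140 = $39,950 (under)
June 2022–August 2022: $2,290 + $1,140 + $23,500 = $26,930 (under)
July 2022–September 2022: $1,140 + $23,500 + $960 = $25,600 (under)
August 2022–October 2022: $23,500 + $960 + $29,450 = $53,910 (over)
September 2022–November 2022: $960 + $29,450 + $1,240 = $31,650 (under)
2 windows exceed the threshold.

2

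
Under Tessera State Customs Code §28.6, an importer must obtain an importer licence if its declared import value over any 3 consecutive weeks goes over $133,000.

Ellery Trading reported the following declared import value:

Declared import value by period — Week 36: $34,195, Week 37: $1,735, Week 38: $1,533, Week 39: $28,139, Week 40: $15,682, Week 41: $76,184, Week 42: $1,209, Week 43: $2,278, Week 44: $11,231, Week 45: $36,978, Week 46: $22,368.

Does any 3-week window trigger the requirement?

Week 36–Week 38: $34,195 + $1,735 + $1,533 = $37,463 (under)
Week 37–Week 39: $1,735 + $1,533 + $28,139 = $31,407 (under)
Week 38–Week 40: $1,533 + $28,139 + $15,682 = $45,354 (under)
Week 39–Week 41: $28,139 + $15,682 + $76,184 = $120,005 (under)
Week 40–Week 42: $15,682 + $76,184 + $1,209 = $93,075 (under)
Week 41–Week 43: $76,184 + $1,209 + $2,278 = $79,671 (under)
Week 42–Week 44: $1,209 + $2,278 + $11,231 = $14,718 (under)
Week 43–Week 45: $2,278 + $11,231 + $36,978 = $50,487 (under)
Week 44–Week 46: $11,231 + $36,978 + $22,368 = $70,577 (under)
No window exceeds $133,000.

No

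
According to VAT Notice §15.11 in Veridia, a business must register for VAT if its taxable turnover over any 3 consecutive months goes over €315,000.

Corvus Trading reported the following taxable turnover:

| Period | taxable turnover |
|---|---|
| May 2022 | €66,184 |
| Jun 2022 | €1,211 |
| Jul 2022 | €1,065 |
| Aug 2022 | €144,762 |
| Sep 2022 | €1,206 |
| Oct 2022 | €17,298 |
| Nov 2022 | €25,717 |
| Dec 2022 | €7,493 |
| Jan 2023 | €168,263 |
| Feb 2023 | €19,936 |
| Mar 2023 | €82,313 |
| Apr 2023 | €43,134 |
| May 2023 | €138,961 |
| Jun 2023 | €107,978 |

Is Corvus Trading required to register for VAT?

May 2022–Jul 2022: €66,184 + €1,211 + €1,065 = €68,460 (under)
Jun 2022–Aug 2022: €1,211 + €1,065 + €144,762 = €147,038 (under)
Jul 2022–Sep 2022: €1,065 + €144,762 + €1,206 = €147,033 (under)
Aug 2022–Oct 2022: €144,762 + €1,206 + €17,298 = €163,266 (under)
Sep 2022–Nov 2022: €1,206 + €17,298 + €25,717 = €44,221 (under)
Oct 2022–Dec 2022: €17,298 + €25,717 + €7,493 = €50,508 (under)
Nov 2022–Jan 2023: €25,717 + €7,493 + €168,263 = €201,473 (under)
Dec 2022–Feb 2023: €7,493 + €168,263 + €19,936 = €195,692 (under)
Jan 2023–Mar 2023: €168,263 + €19,936 + €82,313 = €270,512 (under)
Feb 2023–Apr 2023: €19,936 + €82,313 + €43,134 = €145,383 (under)
Mar 2023–May 2023: €82,313 + €43,134 + €138,961 = €264,408 (under)
Apr 2023–Jun 2023: €43,134 + €138,961 + €107,978 = €290,073 (under)
No window exceeds €315,000.

No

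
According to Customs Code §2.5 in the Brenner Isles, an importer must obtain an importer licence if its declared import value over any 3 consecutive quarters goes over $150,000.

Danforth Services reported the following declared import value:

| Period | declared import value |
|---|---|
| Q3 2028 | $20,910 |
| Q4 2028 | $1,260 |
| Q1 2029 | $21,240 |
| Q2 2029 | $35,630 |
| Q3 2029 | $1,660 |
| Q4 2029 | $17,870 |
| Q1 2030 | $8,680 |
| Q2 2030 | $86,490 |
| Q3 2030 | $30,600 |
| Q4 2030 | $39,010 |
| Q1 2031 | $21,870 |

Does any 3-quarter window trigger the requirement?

Q3 2028–Q1 2029: $20,910 + $1,260 + $21,240 = $43,410 (under)
Q4 2028–Q2 2029: $1,260 + $21,240 + $35,630 = $58,130 (under)
Q1 2029–Q3 2029: $21,240 + $35,630 + $1,660 = $58,530 (under)
Q2 2029–Q4 2029: $35,630 + $1,660 + $17,870 = $55,160 (under)
Q3 2029–Q1 2030: $1,660 + $17,870 + $8,680 = $28,210 (under)
Q4 2029–Q2 2030: $17,870 + $8,680 + $86,490 = $113,040 (under)
Q1 2030–Q3 2030: $8,680 + $86,490 + $30,600 = $125,770 (under)
Q2 2030–Q4 2030: $86,490 + $30,600 + $39,010 = $156,100 (over)
Q3 2030–Q1 2031: $30,600 + $39,010 + $21,870 = $91,480 (under)
At least one window exceeds $150,000.

Yes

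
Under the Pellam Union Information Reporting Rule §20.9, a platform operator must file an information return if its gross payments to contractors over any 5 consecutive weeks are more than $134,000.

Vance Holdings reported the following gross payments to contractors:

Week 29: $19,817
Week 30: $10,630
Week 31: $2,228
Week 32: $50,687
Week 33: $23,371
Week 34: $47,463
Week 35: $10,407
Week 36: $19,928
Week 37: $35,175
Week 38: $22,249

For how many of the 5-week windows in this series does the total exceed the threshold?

Week 29–Week 33: $19,817 + $10,630 + $2,228 + $50,687 + $23,371 = $106,733 (under)
Week 30–Week 34: $10,630 + $2,228 + $50,687 + $23,371 + $47,463 = $134,379 (over)
Week 31–Week 35: $2,228 + $50,687 + $23,371 + $47,463 + $10,407 = $134,156 (over)
Week 32–Week 36: $50,687 + $23,371 + $47,463 + $10,407 + $19,928 = $151,856 (over)
Week 33–Week 37: $23,371 + $47,463 + $10,407 + $19,928 + $35,175 = $136,344 (over)
Week 34–Week 38: $47,463 + $10,407 + $19,928 + $35,175 + $22,249 = $135,222 (over)
5 windows exceed the threshold.

5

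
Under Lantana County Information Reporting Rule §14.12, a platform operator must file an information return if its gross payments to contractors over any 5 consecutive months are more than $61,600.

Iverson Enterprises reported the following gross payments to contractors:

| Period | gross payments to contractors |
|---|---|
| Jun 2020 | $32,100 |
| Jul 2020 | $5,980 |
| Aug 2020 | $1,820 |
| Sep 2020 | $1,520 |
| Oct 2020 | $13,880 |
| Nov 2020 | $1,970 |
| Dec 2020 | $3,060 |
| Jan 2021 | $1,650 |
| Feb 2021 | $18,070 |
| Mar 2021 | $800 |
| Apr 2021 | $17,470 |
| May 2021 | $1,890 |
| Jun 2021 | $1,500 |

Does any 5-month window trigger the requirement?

Jun 2020–Oct 2020: $32,100 + $5,980 + $1,820 + $1,520 + $13,880 = $55,300 (under)
Jul 2020–Nov 2020: $5,980 + $1,820 + $1,520 + $13,880 + $1,970 = $25,170 (under)
Aug 2020–Dec 2020: $1,820 + $1,520 + $13,880 + $1,970 + $3,060 = $22,250 (under)
Sep 2020–Jan 2021: $1,520 + $13,880 + $1,970 + $3,060 + $1,650 = $22,080 (under)
Oct 2020–Feb 2021: $13,880 + $1,970 + $3,060 + $1,650 + $18,070 = $38,630 (under)
Nov 2020–Mar 2021: $1,970 + $3,060 + $1,650 + $18,070 + $800 = $25,550 (under)
Dec 2020–Apr 2021: $3,060 + $1,650 + $18,070 + $800 + $17,470 = $41,050 (under)
Jan 2021–May 2021: $1,650 + $18,070 + $800 + $17,470 + $1,890 = $39,880 (under)
Feb 2021–Jun 2021: $18,070 + $800 + $17,470 + $1,890 + $1,500 = $39,730 (under)
No window exceeds $61,600.

No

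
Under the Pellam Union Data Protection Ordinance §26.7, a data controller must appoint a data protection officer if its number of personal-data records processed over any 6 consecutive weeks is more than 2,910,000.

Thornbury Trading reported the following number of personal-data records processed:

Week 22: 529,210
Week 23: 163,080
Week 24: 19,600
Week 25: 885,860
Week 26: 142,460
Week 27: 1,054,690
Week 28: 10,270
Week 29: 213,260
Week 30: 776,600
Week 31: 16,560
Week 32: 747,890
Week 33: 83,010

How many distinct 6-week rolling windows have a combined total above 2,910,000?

Week 22–Week 27: 529,210 + 163,080 + 19,600 + 885,860 + 142,460 + 1,054,690 = 2,794,900 (under)
Week 23–Week 28: 163,080 + 19,600 + 885,860 + 142,460 + 1,054,690 + 10,270 = 2,275,960 (under)
Week 24–Week 29: 19,600 + 885,860 + 142,460 + 1,054,690 + 10,270 + 213,260 = 2,326,140 (under)
Week 25–Week 30: 885,860 + 142,460 + 1,054,690 + 10,270 + 213,260 + 776,600 = 3,083,140 (over)
Week 26–Week 31: 142,460 + 1,054,690 + 10,270 + 213,260 + 776,600 + 16,560 = 2,213,840 (under)
Week 27–Week 32: 1,054,690 + 10,270 + 213,260 + 776,600 + 16,560 + 747,890 = 2,819,270 (under)
Week 28–Week 33: 10,270 + 213,260 + 776,600 + 16,560 + 747,890 + 83,010 = 1,847,590 (under)
1 window exceeds the threshold.

1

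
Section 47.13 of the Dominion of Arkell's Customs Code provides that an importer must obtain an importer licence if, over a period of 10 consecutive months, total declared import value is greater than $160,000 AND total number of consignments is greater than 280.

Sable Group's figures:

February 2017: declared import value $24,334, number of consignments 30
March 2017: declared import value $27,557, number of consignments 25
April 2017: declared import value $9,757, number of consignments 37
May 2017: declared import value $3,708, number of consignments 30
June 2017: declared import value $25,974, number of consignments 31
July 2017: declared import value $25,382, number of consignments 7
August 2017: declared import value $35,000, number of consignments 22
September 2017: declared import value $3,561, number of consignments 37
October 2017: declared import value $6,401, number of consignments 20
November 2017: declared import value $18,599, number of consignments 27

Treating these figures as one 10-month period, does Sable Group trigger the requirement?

Total declared import value: $24,334 + $27,557 + $9,757 + $3,708 + $25,974 + $25,382 + $35,000 + $3,561 + $6,401 + $18,599 = $180,273 (> $160,000).
Total number of consignments: 30 + 25 + 37 + 30 + 31 + 7 + 22 + 37 + 20 + 27 = 266 (≤ 280).
The test is 'and': the rule requires both, and at least one is not exceeded.

No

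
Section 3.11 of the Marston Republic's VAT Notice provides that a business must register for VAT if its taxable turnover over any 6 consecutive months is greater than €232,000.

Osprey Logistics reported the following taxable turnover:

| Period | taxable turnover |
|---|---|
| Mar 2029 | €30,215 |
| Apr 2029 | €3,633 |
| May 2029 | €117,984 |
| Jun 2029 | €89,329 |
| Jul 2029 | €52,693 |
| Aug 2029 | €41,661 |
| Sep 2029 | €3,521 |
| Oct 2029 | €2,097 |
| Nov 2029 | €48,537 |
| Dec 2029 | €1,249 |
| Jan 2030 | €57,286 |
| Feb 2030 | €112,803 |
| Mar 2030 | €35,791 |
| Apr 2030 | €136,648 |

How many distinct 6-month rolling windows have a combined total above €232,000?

Mar 2029–Aug 2029: €30,215 + €3,633 + €117,984 + €89,329 + €52,693 + €41,661 = €335,515 (over)
Apr 2029–Sep 2029: €3,633 + €117,984 + €89,329 + €52,693 + €41,661 + €3,521 = €308,821 (over)
May 2029–Oct 2029: €117,984 + €89,329 + €52,693 + €41,661 + €3,521 + €2,097 = €307,285 (over)
Jun 2029–Nov 2029: €89,329 + €52,693 + €41,661 + €3,521 + €2,097 + €48,537 = €237,838 (over)
Jul 2029–Dec 2029: €52,693 + €41,661 + €3,521 + €2,097 + €48,537 + €1,249 = €149,758 (under)
Aug 2029–Jan 2030: €41,661 + €3,521 + €2,097 + €48,537 + €1,249 + €57,286 = €154,351 (under)
Sep 2029–Feb 2030: €3,521 + €2,097 + €48,537 + €1,249 + €57,286 + €112,803 = €225,493 (under)
Oct 2029–Mar 2030: €2,097 + €48,537 + €1,249 + €57,286 + €112,803 + €35,791 = €257,763 (over)
Nov 2029–Apr 2030: €48,537 + €1,249 + €57,286 + €112,803 + €35,791 + €136,648 = €392,314 (over)
6 windows exceed the threshold.

6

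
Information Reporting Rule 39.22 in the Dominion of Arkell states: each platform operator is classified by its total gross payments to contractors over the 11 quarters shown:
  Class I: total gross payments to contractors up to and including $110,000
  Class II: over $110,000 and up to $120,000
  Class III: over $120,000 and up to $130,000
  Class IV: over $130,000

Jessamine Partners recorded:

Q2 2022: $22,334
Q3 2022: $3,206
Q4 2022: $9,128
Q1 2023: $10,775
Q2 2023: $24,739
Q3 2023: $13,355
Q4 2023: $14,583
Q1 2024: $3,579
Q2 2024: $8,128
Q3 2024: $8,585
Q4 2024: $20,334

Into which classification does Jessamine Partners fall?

Class IV

Total gross payments to contractors: $22,334 + $3,206 + $9,128 + $10,775 + $24,739 + $13,355 + $14,583 + $3,579 + $8,128 + $8,585 + $20,334 = $138,746.
$138,746 > $130,000, so Class IV applies.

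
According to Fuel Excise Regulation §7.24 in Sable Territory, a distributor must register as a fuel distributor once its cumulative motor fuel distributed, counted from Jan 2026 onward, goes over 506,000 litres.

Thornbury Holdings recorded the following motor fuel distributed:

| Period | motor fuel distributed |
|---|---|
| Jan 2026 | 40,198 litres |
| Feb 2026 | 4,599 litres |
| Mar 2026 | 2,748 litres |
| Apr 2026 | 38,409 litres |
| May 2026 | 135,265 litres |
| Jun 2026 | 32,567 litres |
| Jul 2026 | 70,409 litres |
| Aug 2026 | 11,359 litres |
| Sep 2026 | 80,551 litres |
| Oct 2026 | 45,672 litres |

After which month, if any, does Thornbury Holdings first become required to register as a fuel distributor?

Through Jan 2026: 40,198 litres
Through Feb 2026: 44,797 litres
Through Mar 2026: 47,545 litres
Through Apr 2026: 85,954 litres
Through May 2026: 221,219 litres
Through Jun 2026: 253,786 litres
Through Jul 2026: 324,195 litres
Through Aug 2026: 335,554 litres
Through Sep 2026: 416,105 litres
Through Oct 2026: 461,777 litres
Final cumulative total 461,777 litres ≤ 506,000 litres; the threshold is never exceeded.

Not triggered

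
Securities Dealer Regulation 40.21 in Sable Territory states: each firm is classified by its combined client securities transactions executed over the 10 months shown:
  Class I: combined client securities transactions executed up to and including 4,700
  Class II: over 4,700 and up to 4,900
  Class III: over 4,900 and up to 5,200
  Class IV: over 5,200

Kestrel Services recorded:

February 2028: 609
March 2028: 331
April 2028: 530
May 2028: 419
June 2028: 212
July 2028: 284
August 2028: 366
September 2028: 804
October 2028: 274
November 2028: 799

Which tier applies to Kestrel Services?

Combined client securities transactions executed: 609 + 331 + 530 + 419 + 212 + 284 + 366 + 804 + 274 + 799 = 4,628.
4,628 ≤ 4,700, so Class I applies.

Class I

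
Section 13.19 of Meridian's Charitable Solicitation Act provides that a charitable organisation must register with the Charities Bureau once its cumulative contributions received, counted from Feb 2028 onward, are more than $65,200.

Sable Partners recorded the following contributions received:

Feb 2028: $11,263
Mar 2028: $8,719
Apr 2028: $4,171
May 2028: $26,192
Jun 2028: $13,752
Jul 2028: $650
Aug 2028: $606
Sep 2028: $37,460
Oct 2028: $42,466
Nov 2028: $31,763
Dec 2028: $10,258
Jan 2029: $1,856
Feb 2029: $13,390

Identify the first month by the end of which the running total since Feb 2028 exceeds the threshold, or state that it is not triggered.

Aug 2028

Through Feb 2028: $11,263
Through Mar 2028: $19,982
Through Apr 2028: $24,153
Through May 2028: $50,345
Through Jun 2028: $64,097
Through Jul 2028: $64,747
Through Aug 2028: $65,353 ← exceeds threshold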